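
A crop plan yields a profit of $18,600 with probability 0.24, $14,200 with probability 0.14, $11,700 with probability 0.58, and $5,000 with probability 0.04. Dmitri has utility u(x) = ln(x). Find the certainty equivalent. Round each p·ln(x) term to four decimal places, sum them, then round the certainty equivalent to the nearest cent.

E[u] = 0.24·ln(18600) + 0.14·ln(14200) + 0.58·ln(11700) + 0.04·ln(5000) = 2.3594 + 1.3385 + 5.4331 + 0.3407 = 9.4717
CE = e^9.4717 ≈ 12986.95

$12,986.95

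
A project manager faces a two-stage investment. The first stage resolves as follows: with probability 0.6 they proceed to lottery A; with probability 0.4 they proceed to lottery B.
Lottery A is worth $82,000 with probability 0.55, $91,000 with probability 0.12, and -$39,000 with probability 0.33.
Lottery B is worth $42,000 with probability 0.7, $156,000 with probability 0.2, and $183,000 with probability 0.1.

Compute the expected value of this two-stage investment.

$57,450

EV(A) = 0.55 × 82000 + 0.12 × 91000 + 0.33 × (-39000) = 45100 + 10920 − 12870 = 43150
EV(B) = 0.7 × 42000 + 0.2 × 156000 + 0.1 × 183000 = 29400 + 31200 + 18300 = 78900
Overall = 0.6 × 43150 + 0.4 × 78900 = 25890 + 31560 = 57450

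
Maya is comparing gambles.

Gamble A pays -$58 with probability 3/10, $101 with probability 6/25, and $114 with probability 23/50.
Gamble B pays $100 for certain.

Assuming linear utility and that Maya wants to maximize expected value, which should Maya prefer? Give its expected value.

Gamble A = 3/10 × (-58) + 6/25 × 101 + 23/50 × 114 = -17.4 + 24.24 + 52.44 = 59.28
Gamble B: 100 (certain)

Gamble B ($100)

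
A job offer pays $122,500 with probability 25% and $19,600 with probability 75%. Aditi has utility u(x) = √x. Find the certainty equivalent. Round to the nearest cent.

$37,056.25

E[u] = 0.25·√122500 + 0.75·√19600 = 0.25·350 + 0.75·140 = 192.5
CE = (192.5)² = 37056.25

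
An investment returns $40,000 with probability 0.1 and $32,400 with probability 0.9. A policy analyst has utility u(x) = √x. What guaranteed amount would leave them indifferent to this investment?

E[u] = 0.1·√40000 + 0.9·√32400 = 0.1·200 + 0.9·180 = 182
CE = (182)² = 33124

$33,124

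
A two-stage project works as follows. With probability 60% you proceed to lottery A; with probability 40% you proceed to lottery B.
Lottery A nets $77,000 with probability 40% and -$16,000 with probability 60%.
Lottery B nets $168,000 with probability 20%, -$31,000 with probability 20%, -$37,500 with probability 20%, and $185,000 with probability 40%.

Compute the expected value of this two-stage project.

$50,280

EV(A) = 0.4 × 77000 + 0.6 × (-16000) = 30800 − 9600 = 21200
EV(B) = 0.2 × 168000 + 0.2 × (-31000) + 0.2 × (-37500) + 0.4 × 185000 = 33600 − 6200 − 7500 + 74000 = 93900
Overall = 0.6 × 21200 + 0.4 × 93900 = 12720 + 37560 = 50280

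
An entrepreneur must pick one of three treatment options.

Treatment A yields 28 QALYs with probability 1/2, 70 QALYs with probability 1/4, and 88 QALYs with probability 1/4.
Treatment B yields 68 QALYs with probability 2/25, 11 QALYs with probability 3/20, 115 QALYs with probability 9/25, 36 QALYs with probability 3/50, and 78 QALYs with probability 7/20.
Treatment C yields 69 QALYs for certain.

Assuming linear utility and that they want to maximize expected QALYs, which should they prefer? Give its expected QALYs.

Treatment B (77.95 QALYs)

Treatment A = 1/2 × 28 + 1/4 × 70 + 1/4 × 88 = 14 + 17.5 + 22 = 53.5
Treatment B = 2/25 × 68 + 3/20 × 11 + 9/25 × 115 + 3/50 × 36 + 7/20 × 78 = 5.44 + 1.65 + 41.4 + 2.16 + 27.3 = 77.95
Treatment C: 69 (certain)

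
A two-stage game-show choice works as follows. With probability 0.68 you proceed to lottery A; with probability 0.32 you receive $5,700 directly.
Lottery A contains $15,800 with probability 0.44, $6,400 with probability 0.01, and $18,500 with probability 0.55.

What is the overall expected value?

$13,513.88

EV(A) = 0.44 × 15800 + 0.01 × 6400 + 0.55 × 18500 = 6952 + 64 + 10175 = 17191
Branch B: 5700 (certain)
Overall = 0.68 × 17191 + 0.32 × 5700 = 11689.88 + 1824 = 13513.88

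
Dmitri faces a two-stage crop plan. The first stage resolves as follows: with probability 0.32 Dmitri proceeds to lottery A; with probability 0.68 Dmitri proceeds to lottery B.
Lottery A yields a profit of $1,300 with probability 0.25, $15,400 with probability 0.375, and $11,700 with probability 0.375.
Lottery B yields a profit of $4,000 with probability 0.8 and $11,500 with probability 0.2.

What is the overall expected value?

$7,096

EV(A) = 0.25 × 1300 + 0.375 × 15400 + 0.375 × 11700 = 325 + 5775 + 4387.5 = 10487.5
EV(B) = 0.8 × 4000 + 0.2 × 11500 = 3200 + 2300 = 5500
Overall = 0.32 × 10487.5 + 0.68 × 5500 = 3356 + 3740 = 7096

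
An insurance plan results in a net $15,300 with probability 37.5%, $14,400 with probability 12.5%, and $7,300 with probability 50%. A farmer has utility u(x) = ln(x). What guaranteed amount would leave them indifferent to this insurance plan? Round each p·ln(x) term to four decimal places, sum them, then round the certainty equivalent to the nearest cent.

E[u] = 0.375·ln(15300) + 0.125·ln(14400) + 0.5·ln(7300) = 3.6134 + 1.1969 + 4.4478 = 9.2581
CE = e^9.2581 ≈ 10489.18

$10,489.18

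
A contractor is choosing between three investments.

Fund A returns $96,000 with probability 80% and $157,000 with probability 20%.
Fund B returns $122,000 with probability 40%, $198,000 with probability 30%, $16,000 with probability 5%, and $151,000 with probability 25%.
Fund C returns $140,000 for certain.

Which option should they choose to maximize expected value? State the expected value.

Fund A = 0.8 × 96000 + 0.2 × 157000 = 76800 + 31400 = 108200
Fund B = 0.4 × 122000 + 0.3 × 198000 + 0.05 × 16000 + 0.25 × 151000 = 48800 + 59400 + 800 + 37750 = 146750
Fund C: 140000 (certain)

Fund B ($146,750)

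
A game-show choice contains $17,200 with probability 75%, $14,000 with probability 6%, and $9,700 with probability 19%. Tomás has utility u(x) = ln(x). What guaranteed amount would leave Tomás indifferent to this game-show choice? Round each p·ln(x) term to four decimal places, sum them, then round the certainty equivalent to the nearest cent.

$15,237.27

E[u] = 0.75·ln(17200) + 0.06·ln(14000) + 0.19·ln(9700) = 7.3145 + 0.5728 + 1.7442 = 9.6315
CE = e^9.6315 ≈ 15237.27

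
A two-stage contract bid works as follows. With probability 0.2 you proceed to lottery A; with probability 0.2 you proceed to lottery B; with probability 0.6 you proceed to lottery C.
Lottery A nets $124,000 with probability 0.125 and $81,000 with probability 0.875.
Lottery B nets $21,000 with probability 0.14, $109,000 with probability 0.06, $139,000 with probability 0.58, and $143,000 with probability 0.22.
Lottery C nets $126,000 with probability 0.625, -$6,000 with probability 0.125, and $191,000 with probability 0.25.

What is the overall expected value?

EV(A) = 0.125 × 124000 + 0.875 × 81000 = 15500 + 70875 = 86375
EV(B) = 0.14 × 21000 + 0.06 × 109000 + 0.58 × 139000 + 0.22 × 143000 = 2940 + 6540 + 80620 + 31460 = 121560
EV(C) = 0.625 × 126000 + 0.125 × (-6000) + 0.25 × 191000 = 78750 − 750 + 47750 = 125750
Overall = 0.2 × 86375 + 0.2 × 121560 + 0.6 × 125750 = 17275 + 24312 + 75450 = 117037

$117,037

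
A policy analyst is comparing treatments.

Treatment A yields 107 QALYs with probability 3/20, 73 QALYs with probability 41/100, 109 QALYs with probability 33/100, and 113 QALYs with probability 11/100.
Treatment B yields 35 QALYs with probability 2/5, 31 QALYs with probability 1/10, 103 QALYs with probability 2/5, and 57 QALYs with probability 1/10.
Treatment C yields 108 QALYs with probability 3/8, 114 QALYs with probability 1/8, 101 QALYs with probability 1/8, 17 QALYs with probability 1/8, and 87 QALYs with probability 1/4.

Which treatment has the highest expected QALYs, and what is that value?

Treatment A = 3/20 × 107 + 41/100 × 73 + 33/100 × 109 + 11/100 × 113 = 16.05 + 29.93 + 35.97 + 12.43 = 94.38
Treatment B = 2/5 × 35 + 1/10 × 31 + 2/5 × 103 + 1/10 × 57 = 14 + 3.1 + 41.2 + 5.7 = 64
Treatment C = 3/8 × 108 + 1/8 × 114 + 1/8 × 101 + 1/8 × 17 + 1/4 × 87 = 40.5 + 14.25 + 12.625 + 2.125 + 21.75 = 91.25

Treatment A (94.38 QALYs)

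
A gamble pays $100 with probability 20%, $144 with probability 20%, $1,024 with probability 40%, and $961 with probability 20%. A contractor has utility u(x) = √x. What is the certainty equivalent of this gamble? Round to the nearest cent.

E[u] = 0.2·√100 + 0.2·√144 + 0.4·√1024 + 0.2·√961 = 0.2·10 + 0.2·12 + 0.4·32 + 0.2·31 = 23.4
CE = (23.4)² = 547.56

$547.56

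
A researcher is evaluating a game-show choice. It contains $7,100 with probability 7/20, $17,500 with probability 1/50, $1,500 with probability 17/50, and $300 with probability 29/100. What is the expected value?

$3,432

EV = 7/20 × 7100 + 1/50 × 17500 + 17/50 × 1500 + 29/100 × 300 = 2485 + 350 + 510 + 87 = 3432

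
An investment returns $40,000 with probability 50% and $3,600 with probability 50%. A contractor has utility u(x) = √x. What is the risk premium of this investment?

$4,900

E[u] = 0.5·√40000 + 0.5·√3600 = 0.5·200 + 0.5·60 = 130
CE = (130)² = 16900
Risk premium = EV − CE = 21800 − 16900 = 4900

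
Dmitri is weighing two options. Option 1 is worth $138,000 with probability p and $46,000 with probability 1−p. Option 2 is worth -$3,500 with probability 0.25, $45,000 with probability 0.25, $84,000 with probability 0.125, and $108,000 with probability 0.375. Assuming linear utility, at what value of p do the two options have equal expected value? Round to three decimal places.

p = 0.167

EV(Option 2) = 0.25 × (-3500) + 0.25 × 45000 + 0.125 × 84000 + 0.375 × 108000 = -875 + 11250 + 10500 + 40500 = 61375
p·138000 + (1−p)·46000 = 61375
92000p + 46000 = 61375
p = (61375 − 46000) / 92000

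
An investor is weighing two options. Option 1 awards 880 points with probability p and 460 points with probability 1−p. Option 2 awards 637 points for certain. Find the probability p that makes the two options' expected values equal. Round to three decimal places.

p·880 + (1−p)·460 = 637
420p + 460 = 637
p = (637 − 460) / 420

p = 0.421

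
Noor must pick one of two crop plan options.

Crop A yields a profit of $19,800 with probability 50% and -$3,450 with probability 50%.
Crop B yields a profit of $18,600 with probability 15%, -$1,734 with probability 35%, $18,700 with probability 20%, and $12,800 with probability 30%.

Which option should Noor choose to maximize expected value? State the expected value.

Crop B ($9,763.10)

Crop A = 0.5 × 19800 + 0.5 × (-3450) = 9900 − 1725 = 8175
Crop B = 0.15 × 18600 + 0.35 × (-1734) + 0.2 × 18700 + 0.3 × 12800 = 2790 − 606.9 + 3740 + 3840 = 9763.1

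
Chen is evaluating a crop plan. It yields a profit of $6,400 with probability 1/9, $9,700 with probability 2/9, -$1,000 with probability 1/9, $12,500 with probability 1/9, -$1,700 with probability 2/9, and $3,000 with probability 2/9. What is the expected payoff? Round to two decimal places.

EV = 1/9 × 6400 + 2/9 × 9700 + 1/9 × (-1000) + 1/9 × 12500 + 2/9 × (-1700) + 2/9 × 3000 = 711.1111 + 2155.5556 − 111.1111 + 1388.8889 − 377.7778 + 666.6667 = 4433.3333

$4,433.33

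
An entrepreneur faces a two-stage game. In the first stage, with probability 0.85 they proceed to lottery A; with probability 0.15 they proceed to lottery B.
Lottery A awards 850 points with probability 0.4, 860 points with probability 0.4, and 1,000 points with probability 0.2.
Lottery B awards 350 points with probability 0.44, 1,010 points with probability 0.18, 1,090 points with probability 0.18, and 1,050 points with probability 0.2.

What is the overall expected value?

EV(A) = 0.4 × 850 + 0.4 × 860 + 0.2 × 1000 = 340 + 344 + 200 = 884
EV(B) = 0.44 × 350 + 0.18 × 1010 + 0.18 × 1090 + 0.2 × 1050 = 154 + 181.8 + 196.2 + 210 = 742
Overall = 0.85 × 884 + 0.15 × 742 = 751.4 + 111.3 = 862.7

862.7 points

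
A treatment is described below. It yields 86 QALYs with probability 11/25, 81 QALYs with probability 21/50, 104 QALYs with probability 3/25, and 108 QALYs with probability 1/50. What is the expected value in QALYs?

EV = 11/25 × 86 + 21/50 × 81 + 3/25 × 104 + 1/50 × 108 = 37.84 + 34.02 + 12.48 + 2.16 = 86.5

86.5 QALYs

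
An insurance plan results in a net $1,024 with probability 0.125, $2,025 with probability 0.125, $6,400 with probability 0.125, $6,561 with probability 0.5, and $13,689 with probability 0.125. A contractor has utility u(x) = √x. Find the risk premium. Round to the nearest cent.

$585.19

E[u] = 0.125·√1024 + 0.125·√2025 + 0.125·√6400 + 0.5·√6561 + 0.125·√13689 = 0.125·32 + 0.125·45 + 0.125·80 + 0.5·81 + 0.125·117 = 74.75
CE = (74.75)² = 5587.5625
Risk premium = EV − CE = 6172.75 − 5587.5625 = 585.1875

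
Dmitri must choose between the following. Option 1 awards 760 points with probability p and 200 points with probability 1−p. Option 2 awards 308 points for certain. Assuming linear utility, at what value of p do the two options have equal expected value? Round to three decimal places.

p = 0.193

p·760 + (1−p)·200 = 308
560p + 200 = 308
p = (308 − 200) / 560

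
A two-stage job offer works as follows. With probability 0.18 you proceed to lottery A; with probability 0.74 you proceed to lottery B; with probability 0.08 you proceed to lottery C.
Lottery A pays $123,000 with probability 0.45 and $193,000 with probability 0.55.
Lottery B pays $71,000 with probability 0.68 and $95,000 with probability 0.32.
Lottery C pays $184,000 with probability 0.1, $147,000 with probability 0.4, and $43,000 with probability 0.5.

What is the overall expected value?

EV(A) = 0.45 × 123000 + 0.55 × 193000 = 55350 + 106150 = 161500
EV(B) = 0.68 × 71000 + 0.32 × 95000 = 48280 + 30400 = 78680
EV(C) = 0.1 × 184000 + 0.4 × 147000 + 0.5 × 43000 = 18400 + 58800 + 21500 = 98700
Overall = 0.18 × 161500 + 0.74 × 78680 + 0.08 × 98700 = 29070 + 58223.2 + 7896 = 95189.2

$95,189.20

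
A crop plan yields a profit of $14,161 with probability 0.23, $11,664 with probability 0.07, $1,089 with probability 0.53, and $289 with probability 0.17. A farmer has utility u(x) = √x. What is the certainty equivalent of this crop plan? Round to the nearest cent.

E[u] = 0.23·√14161 + 0.07·√11664 + 0.53·√1089 + 0.17·√289 = 0.23·119 + 0.07·108 + 0.53·33 + 0.17·17 = 55.31
CE = (55.31)² = 3059.1961

$3,059.20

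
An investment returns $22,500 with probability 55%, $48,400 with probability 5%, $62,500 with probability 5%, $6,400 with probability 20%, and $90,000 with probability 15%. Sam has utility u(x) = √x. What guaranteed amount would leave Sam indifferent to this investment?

$27,889

E[u] = 0.55·√22500 + 0.05·√48400 + 0.05·√62500 + 0.2·√6400 + 0.15·√90000 = 0.55·150 + 0.05·220 + 0.05·250 + 0.2·80 + 0.15·300 = 167
CE = (167)² = 27889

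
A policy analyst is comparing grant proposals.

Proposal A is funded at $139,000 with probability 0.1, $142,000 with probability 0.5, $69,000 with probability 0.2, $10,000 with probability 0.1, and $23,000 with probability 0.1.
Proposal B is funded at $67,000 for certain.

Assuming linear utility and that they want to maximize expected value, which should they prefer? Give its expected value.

Proposal A = 0.1 × 139000 + 0.5 × 142000 + 0.2 × 69000 + 0.1 × 10000 + 0.1 × 23000 = 13900 + 71000 + 13800 + 1000 + 2300 = 102000
Proposal B: 67000 (certain)

Proposal A ($102,000)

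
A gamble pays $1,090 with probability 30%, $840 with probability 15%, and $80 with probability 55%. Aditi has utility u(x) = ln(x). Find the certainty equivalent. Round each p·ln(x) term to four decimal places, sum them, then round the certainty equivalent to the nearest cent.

E[u] = 0.3·ln(1090) + 0.15·ln(840) + 0.55·ln(80) = 2.0982 + 1.0100 + 2.4101 = 5.5183
CE = e^5.5183 ≈ 249.21

$249.21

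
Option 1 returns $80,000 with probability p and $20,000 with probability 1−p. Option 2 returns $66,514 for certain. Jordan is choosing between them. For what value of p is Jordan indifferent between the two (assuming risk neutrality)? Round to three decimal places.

p = 0.775

p·80000 + (1−p)·20000 = 66514
60000p + 20000 = 66514
p = (66514 − 20000) / 60000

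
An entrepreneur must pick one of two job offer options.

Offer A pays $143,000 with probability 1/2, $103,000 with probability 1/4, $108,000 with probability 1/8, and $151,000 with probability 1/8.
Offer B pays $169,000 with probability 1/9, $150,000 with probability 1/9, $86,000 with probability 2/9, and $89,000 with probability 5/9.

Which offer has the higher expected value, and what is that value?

Offer A = 1/2 × 143000 + 1/4 × 103000 + 1/8 × 108000 + 1/8 × 151000 = 71500 + 25750 + 13500 + 18875 = 129625
Offer B = 1/9 × 169000 + 1/9 × 150000 + 2/9 × 86000 + 5/9 × 89000 = 18777.7778 + 16666.6667 + 19111.1111 + 49444.4444 = 104000

Offer A ($129,625)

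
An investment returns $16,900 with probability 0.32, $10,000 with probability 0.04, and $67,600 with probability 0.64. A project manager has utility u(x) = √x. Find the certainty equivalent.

$44,944

E[u] = 0.32·√16900 + 0.04·√10000 + 0.64·√67600 = 0.32·130 + 0.04·100 + 0.64·260 = 212
CE = (212)² = 44944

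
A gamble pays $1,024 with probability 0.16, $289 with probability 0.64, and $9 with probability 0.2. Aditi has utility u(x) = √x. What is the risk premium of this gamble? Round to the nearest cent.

E[u] = 0.16·√1024 + 0.64·√289 + 0.2·√9 = 0.16·32 + 0.64·17 + 0.2·3 = 16.6
CE = (16.6)² = 275.56
Risk premium = EV − CE = 350.6 − 275.56 = 75.04

$75.04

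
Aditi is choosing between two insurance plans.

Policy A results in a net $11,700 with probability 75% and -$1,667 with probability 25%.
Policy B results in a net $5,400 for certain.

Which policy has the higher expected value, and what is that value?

Policy A ($8,358.25)

Policy A = 0.75 × 11700 + 0.25 × (-1667) = 8775 − 416.75 = 8358.25
Policy B: 5400 (certain)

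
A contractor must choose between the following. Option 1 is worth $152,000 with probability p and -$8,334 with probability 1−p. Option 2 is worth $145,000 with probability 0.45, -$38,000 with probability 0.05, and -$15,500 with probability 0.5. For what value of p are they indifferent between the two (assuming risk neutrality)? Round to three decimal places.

EV(Option 2) = 0.45 × 145000 + 0.05 × (-38000) + 0.5 × (-15500) = 65250 − 1900 − 7750 = 55600
p·152000 + (1−p)·(-8334) = 55600
160334p − 8334 = 55600
p = (55600 + 8334) / 160334

p = 0.399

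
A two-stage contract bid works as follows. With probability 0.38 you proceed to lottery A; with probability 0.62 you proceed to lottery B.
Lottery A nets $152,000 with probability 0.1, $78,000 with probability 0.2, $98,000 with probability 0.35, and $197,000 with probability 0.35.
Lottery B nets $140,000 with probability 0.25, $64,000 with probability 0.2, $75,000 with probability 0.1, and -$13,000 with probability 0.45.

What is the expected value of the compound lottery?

$81,598

EV(A) = 0.1 × 152000 + 0.2 × 78000 + 0.35 × 98000 + 0.35 × 197000 = 15200 + 15600 + 34300 + 68950 = 134050
EV(B) = 0.25 × 140000 + 0.2 × 64000 + 0.1 × 75000 + 0.45 × (-13000) = 35000 + 12800 + 7500 − 5850 = 49450
Overall = 0.38 × 134050 + 0.62 × 49450 = 50939 + 30659 = 81598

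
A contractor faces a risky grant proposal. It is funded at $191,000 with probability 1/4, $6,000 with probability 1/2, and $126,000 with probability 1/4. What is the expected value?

EV = 1/4 × 191000 + 1/2 × 6000 + 1/4 × 126000 = 47750 + 3000 + 31500 = 82250

$82,250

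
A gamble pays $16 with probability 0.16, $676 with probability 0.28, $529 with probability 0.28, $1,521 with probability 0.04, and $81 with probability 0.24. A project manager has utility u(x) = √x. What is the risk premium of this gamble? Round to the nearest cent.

$93.35

E[u] = 0.16·√16 + 0.28·√676 + 0.28·√529 + 0.04·√1521 + 0.24·√81 = 0.16·4 + 0.28·26 + 0.28·23 + 0.04·39 + 0.24·9 = 18.08
CE = (18.08)² = 326.8864
Risk premium = EV − CE = 420.24 − 326.8864 = 93.3536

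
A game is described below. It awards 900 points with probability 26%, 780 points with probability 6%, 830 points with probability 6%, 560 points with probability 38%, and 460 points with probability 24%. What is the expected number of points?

653.8 points

EV = 0.26 × 900 + 0.06 × 780 + 0.06 × 830 + 0.38 × 560 + 0.24 × 460 = 234 + 46.8 + 49.8 + 212.8 + 110.4 = 653.8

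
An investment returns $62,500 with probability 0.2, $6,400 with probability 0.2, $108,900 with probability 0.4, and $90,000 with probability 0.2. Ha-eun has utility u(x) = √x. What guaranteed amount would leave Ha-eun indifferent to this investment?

E[u] = 0.2·√62500 + 0.2·√6400 + 0.4·√108900 + 0.2·√90000 = 0.2·250 + 0.2·80 + 0.4·330 + 0.2·300 = 258
CE = (258)² = 66564

$66,564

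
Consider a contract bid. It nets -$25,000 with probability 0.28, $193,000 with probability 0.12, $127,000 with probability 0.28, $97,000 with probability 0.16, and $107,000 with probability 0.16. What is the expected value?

EV = 0.28 × (-25000) + 0.12 × 193000 + 0.28 × 127000 + 0.16 × 97000 + 0.16 × 107000 = -7000 + 23160 + 35560 + 15520 + 17120 = 84360

$84,360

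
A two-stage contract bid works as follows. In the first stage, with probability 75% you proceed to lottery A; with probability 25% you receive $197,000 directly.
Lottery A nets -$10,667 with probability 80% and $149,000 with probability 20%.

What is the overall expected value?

EV(A) = 0.8 × (-10667) + 0.2 × 149000 = -8533.6 + 29800 = 21266.4
Branch B: 197000 (certain)
Overall = 0.75 × 21266.4 + 0.25 × 197000 = 15949.8 + 49250 = 65199.8

$65,199.80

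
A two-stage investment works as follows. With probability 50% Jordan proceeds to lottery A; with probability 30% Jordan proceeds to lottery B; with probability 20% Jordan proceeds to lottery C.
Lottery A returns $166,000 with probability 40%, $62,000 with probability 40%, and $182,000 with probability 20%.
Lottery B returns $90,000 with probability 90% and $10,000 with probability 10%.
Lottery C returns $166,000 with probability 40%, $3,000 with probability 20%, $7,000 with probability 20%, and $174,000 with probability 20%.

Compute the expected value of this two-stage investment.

$109,040

EV(A) = 0.4 × 166000 + 0.4 × 62000 + 0.2 × 182000 = 66400 + 24800 + 36400 = 127600
EV(B) = 0.9 × 90000 + 0.1 × 10000 = 81000 + 1000 = 82000
EV(C) = 0.4 × 166000 + 0.2 × 3000 + 0.2 × 7000 + 0.2 × 174000 = 66400 + 600 + 1400 + 34800 = 103200
Overall = 0.5 × 127600 + 0.3 × 82000 + 0.2 × 103200 = 63800 + 24600 + 20640 = 109040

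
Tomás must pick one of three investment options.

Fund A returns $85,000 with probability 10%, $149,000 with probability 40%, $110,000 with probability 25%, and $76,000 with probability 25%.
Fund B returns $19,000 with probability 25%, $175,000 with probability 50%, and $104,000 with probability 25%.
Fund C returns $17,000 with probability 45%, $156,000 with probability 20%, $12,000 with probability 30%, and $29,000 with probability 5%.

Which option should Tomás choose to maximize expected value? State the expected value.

Fund A = 0.1 × 85000 + 0.4 × 149000 + 0.25 × 110000 + 0.25 × 76000 = 8500 + 59600 + 27500 + 19000 = 114600
Fund B = 0.25 × 19000 + 0.5 × 175000 + 0.25 × 104000 = 4750 + 87500 + 26000 = 118250
Fund C = 0.45 × 17000 + 0.2 × 156000 + 0.3 × 12000 + 0.05 × 29000 = 7650 + 31200 + 3600 + 1450 = 43900

Fund B ($118,250)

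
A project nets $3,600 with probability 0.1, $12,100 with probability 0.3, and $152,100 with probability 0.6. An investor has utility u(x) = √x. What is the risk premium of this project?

$20,721

E[u] = 0.1·√3600 + 0.3·√12100 + 0.6·√152100 = 0.1·60 + 0.3·110 + 0.6·390 = 273
CE = (273)² = 74529
Risk premium = EV − CE = 95250 − 74529 = 20721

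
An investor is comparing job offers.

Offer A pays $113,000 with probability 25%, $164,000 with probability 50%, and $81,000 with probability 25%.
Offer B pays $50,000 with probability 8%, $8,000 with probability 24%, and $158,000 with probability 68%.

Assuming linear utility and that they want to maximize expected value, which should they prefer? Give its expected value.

Offer A ($130,500)

Offer A = 0.25 × 113000 + 0.5 × 164000 + 0.25 × 81000 = 28250 + 82000 + 20250 = 130500
Offer B = 0.08 × 50000 + 0.24 × 8000 + 0.68 × 158000 = 4000 + 1920 + 107440 = 113360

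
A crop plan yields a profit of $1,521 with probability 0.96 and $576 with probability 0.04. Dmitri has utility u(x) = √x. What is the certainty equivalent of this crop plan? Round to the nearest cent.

E[u] = 0.96·√1521 + 0.04·√576 = 0.96·39 + 0.04·24 = 38.4
CE = (38.4)² = 1474.56

$1,474.56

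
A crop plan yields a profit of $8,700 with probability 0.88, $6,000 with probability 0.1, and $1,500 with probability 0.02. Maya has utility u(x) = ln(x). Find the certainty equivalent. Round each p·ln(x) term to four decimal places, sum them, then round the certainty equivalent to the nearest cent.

E[u] = 0.88·ln(8700) + 0.1·ln(6000) + 0.02·ln(1500) = 7.9825 + 0.8700 + 0.1463 = 8.9988
CE = e^8.9988 ≈ 8093.37

$8,093.37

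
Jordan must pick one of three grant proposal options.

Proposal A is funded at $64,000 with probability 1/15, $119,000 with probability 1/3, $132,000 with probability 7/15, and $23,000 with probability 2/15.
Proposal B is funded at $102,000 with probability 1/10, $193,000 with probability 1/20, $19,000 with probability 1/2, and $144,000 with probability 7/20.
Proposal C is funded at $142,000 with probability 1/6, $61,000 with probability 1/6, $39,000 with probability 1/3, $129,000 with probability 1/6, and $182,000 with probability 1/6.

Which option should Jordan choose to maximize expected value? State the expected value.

Proposal A ($108,600)

Proposal A = 1/15 × 64000 + 1/3 × 119000 + 7/15 × 132000 + 2/15 × 23000 = 4266.6667 + 39666.6667 + 61600 + 3066.6667 = 108600
Proposal B = 1/10 × 102000 + 1/20 × 193000 + 1/2 × 19000 + 7/20 × 144000 = 10200 + 9650 + 9500 + 50400 = 79750
Proposal C = 1/6 × 142000 + 1/6 × 61000 + 1/3 × 39000 + 1/6 × 129000 + 1/6 × 182000 = 23666.6667 + 10166.6667 + 13000 + 21500 + 30333.3333 = 98666.6667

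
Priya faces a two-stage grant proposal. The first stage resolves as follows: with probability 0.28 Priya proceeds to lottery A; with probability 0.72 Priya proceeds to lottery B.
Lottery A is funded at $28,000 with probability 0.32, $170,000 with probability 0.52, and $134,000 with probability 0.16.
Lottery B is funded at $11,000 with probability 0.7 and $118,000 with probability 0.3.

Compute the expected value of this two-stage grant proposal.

$64,296

EV(A) = 0.32 × 28000 + 0.52 × 170000 + 0.16 × 134000 = 8960 + 88400 + 21440 = 118800
EV(B) = 0.7 × 11000 + 0.3 × 118000 = 7700 + 35400 = 43100
Overall = 0.28 × 118800 + 0.72 × 43100 = 33264 + 31032 = 64296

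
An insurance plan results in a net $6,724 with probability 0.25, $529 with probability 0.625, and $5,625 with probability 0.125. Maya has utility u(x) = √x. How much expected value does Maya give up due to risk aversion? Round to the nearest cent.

E[u] = 0.25·√6724 + 0.625·√529 + 0.125·√5625 = 0.25·82 + 0.625·23 + 0.125·75 = 44.25
CE = (44.25)² = 1958.0625
Risk premium = EV − CE = 2714.75 − 1958.0625 = 756.6875

$756.69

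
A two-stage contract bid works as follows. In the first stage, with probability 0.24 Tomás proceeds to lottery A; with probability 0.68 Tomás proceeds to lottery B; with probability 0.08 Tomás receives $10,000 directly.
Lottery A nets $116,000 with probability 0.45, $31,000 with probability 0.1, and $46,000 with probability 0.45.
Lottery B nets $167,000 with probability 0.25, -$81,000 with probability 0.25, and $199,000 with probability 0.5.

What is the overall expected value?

$101,320

EV(A) = 0.45 × 116000 + 0.1 × 31000 + 0.45 × 46000 = 52200 + 3100 + 20700 = 76000
EV(B) = 0.25 × 167000 + 0.25 × (-81000) + 0.5 × 199000 = 41750 − 20250 + 99500 = 121000
Branch C: 10000 (certain)
Overall = 0.24 × 76000 + 0.68 × 121000 + 0.08 × 10000 = 18240 + 82280 + 800 = 101320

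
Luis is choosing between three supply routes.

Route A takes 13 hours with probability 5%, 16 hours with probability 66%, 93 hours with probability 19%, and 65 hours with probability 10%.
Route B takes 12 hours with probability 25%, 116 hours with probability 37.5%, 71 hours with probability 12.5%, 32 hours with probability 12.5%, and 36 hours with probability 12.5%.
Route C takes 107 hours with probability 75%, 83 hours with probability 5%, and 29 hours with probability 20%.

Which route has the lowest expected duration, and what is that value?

Route A (35.38 hours)

Route A = 0.05 × 13 + 0.66 × 16 + 0.19 × 93 + 0.1 × 65 = 0.65 + 10.56 + 17.67 + 6.5 = 35.38
Route B = 0.25 × 12 + 0.375 × 116 + 0.125 × 71 + 0.125 × 32 + 0.125 × 36 = 3 + 43.5 + 8.875 + 4 + 4.5 = 63.875
Route C = 0.75 × 107 + 0.05 × 83 + 0.2 × 29 = 80.25 + 4.15 + 5.8 = 90.2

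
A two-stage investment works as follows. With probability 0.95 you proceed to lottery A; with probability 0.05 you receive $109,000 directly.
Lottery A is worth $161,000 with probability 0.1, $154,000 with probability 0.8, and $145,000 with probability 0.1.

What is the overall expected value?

EV(A) = 0.1 × 161000 + 0.8 × 154000 + 0.1 × 145000 = 16100 + 123200 + 14500 = 153800
Branch B: 109000 (certain)
Overall = 0.95 × 153800 + 0.05 × 109000 = 146110 + 5450 = 151560

$151,560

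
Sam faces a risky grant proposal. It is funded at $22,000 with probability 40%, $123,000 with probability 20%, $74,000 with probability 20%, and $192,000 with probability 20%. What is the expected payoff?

$86,600

EV = 0.4 × 22000 + 0.2 × 123000 + 0.2 × 74000 + 0.2 × 192000 = 8800 + 24600 + 14800 + 38400 = 86600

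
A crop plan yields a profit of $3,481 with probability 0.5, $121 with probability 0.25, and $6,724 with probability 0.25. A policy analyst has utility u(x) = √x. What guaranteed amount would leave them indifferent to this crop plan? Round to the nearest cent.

E[u] = 0.5·√3481 + 0.25·√121 + 0.25·√6724 = 0.5·59 + 0.25·11 + 0.25·82 = 52.75
CE = (52.75)² = 2782.5625

$2,782.56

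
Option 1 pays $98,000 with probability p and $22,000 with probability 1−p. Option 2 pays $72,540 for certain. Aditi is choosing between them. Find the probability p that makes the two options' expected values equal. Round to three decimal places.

p = 0.665

p·98000 + (1−p)·22000 = 72540
76000p + 22000 = 72540
p = (72540 − 22000) / 76000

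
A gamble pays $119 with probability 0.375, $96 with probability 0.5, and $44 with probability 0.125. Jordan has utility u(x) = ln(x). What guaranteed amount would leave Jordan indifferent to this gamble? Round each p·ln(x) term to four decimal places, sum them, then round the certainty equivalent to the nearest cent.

E[u] = 0.375·ln(119) + 0.5·ln(96) + 0.125·ln(44) = 1.7922 + 2.2822 + 0.4730 = 4.5474
CE = e^4.5474 ≈ 94.39

$94.39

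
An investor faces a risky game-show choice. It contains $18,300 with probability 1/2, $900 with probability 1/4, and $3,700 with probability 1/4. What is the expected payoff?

EV = 1/2 × 18300 + 1/4 × 900 + 1/4 × 3700 = 9150 + 225 + 925 = 10300

$10,300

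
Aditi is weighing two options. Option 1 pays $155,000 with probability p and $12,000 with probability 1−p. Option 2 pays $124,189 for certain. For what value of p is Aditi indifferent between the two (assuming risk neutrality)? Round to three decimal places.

p·155000 + (1−p)·12000 = 124189
143000p + 12000 = 124189
p = (124189 − 12000) / 143000

p = 0.785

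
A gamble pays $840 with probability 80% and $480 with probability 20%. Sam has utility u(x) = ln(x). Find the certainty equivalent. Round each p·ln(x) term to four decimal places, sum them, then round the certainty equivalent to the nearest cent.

E[u] = 0.8·ln(840) + 0.2·ln(480) = 5.3867 + 1.2348 = 6.6215
CE = e^6.6215 ≈ 751.07

$751.07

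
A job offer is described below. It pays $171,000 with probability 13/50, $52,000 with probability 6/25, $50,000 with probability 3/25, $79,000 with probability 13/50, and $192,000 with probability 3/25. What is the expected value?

EV = 13/50 × 171000 + 6/25 × 52000 + 3/25 × 50000 + 13/50 × 79000 + 3/25 × 192000 = 44460 + 12480 + 6000 + 20540 + 23040 = 106520

$106,520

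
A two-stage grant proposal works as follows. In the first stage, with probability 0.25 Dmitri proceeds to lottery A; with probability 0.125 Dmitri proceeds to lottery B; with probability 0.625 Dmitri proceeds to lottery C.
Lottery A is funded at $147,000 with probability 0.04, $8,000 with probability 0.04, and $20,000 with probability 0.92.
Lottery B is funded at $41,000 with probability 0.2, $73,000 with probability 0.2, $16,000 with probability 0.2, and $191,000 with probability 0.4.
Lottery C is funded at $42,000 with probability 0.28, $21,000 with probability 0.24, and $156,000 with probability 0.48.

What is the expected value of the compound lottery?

EV(A) = 0.04 × 147000 + 0.04 × 8000 + 0.92 × 20000 = 5880 + 320 + 18400 = 24600
EV(B) = 0.2 × 41000 + 0.2 × 73000 + 0.2 × 16000 + 0.4 × 191000 = 8200 + 14600 + 3200 + 76400 = 102400
EV(C) = 0.28 × 42000 + 0.24 × 21000 + 0.48 × 156000 = 11760 + 5040 + 74880 = 91680
Overall = 0.25 × 24600 + 0.125 × 102400 + 0.625 × 91680 = 6150 + 12800 + 57300 = 76250

$76,250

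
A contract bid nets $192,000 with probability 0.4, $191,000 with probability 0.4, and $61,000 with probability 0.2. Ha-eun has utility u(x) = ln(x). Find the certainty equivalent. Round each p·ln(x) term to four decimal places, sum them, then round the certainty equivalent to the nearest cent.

$152,329.31

E[u] = 0.4·ln(192000) + 0.4·ln(191000) + 0.2·ln(61000) = 4.8661 + 4.8640 + 2.2037 = 11.9338
CE = e^11.9338 ≈ 152329.31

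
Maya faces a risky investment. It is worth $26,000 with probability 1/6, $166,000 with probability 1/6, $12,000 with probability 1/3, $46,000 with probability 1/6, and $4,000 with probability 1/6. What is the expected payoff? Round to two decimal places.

EV = 1/6 × 26000 + 1/6 × 166000 + 1/3 × 12000 + 1/6 × 46000 + 1/6 × 4000 = 4333.3333 + 27666.6667 + 4000 + 7666.6667 + 666.6667 = 44333.3333

$44,333.33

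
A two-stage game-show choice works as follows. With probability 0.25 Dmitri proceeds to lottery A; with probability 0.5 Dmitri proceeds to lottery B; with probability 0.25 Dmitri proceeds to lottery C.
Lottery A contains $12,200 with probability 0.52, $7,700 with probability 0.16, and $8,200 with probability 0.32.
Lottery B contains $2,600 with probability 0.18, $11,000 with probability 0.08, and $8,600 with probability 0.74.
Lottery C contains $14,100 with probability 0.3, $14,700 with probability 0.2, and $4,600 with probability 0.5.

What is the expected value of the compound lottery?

EV(A) = 0.52 × 12200 + 0.16 × 7700 + 0.32 × 8200 = 6344 + 1232 + 2624 = 10200
EV(B) = 0.18 × 2600 + 0.08 × 11000 + 0.74 × 8600 = 468 + 880 + 6364 = 7712
EV(C) = 0.3 × 14100 + 0.2 × 14700 + 0.5 × 4600 = 4230 + 2940 + 2300 = 9470
Overall = 0.25 × 10200 + 0.5 × 7712 + 0.25 × 9470 = 2550 + 3856 + 2367.5 = 8773.5

$8,773.50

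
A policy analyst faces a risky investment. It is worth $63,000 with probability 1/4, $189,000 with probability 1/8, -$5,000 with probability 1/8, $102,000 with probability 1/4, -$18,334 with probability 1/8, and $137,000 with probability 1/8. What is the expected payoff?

EV = 1/4 × 63000 + 1/8 × 189000 + 1/8 × (-5000) + 1/4 × 102000 + 1/8 × (-18334) + 1/8 × 137000 = 15750 + 23625 − 625 + 25500 − 2291.75 + 17125 = 79083.25

$79,083.25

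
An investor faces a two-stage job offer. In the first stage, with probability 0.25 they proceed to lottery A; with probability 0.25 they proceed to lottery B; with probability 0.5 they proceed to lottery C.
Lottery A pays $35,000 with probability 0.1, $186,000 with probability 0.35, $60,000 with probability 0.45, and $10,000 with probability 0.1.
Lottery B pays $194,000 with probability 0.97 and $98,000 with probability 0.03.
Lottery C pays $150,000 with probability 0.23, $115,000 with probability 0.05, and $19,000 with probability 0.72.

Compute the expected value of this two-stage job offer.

$98,895

EV(A) = 0.1 × 35000 + 0.35 × 186000 + 0.45 × 60000 + 0.1 × 10000 = 3500 + 65100 + 27000 + 1000 = 96600
EV(B) = 0.97 × 194000 + 0.03 × 98000 = 188180 + 2940 = 191120
EV(C) = 0.23 × 150000 + 0.05 × 115000 + 0.72 × 19000 = 34500 + 5750 + 13680 = 53930
Overall = 0.25 × 96600 + 0.25 × 191120 + 0.5 × 53930 = 24150 + 47780 + 26965 = 98895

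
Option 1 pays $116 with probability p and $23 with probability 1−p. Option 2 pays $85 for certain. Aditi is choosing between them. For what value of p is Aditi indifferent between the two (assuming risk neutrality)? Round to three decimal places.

p·116 + (1−p)·23 = 85
93p + 23 = 85
p = (85 − 23) / 93

p = 0.667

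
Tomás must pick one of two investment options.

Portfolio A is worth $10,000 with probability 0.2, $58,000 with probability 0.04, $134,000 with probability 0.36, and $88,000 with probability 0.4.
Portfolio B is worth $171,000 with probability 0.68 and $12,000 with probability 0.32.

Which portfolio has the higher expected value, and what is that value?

Portfolio A = 0.2 × 10000 + 0.04 × 58000 + 0.36 × 134000 + 0.4 × 88000 = 2000 + 2320 + 48240 + 35200 = 87760
Portfolio B = 0.68 × 171000 + 0.32 × 12000 = 116280 + 3840 = 120120

Portfolio B ($120,120)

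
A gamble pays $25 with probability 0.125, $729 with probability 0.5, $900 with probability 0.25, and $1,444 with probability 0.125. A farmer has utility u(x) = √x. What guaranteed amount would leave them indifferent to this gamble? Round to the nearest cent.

$695.64

E[u] = 0.125·√25 + 0.5·√729 + 0.25·√900 + 0.125·√1444 = 0.125·5 + 0.5·27 + 0.25·30 + 0.125·38 = 26.375
CE = (26.375)² = 695.640625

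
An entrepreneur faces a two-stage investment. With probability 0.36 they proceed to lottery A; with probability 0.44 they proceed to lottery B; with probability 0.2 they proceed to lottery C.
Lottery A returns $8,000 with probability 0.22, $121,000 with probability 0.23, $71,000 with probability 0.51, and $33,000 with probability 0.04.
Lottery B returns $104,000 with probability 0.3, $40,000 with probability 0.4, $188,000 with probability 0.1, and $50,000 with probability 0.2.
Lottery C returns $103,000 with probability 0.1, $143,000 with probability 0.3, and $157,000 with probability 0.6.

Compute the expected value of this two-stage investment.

EV(A) = 0.22 × 8000 + 0.23 × 121000 + 0.51 × 71000 + 0.04 × 33000 = 1760 + 27830 + 36210 + 1320 = 67120
EV(B) = 0.3 × 104000 + 0.4 × 40000 + 0.1 × 188000 + 0.2 × 50000 = 31200 + 16000 + 18800 + 10000 = 76000
EV(C) = 0.1 × 103000 + 0.3 × 143000 + 0.6 × 157000 = 10300 + 42900 + 94200 = 147400
Overall = 0.36 × 67120 + 0.44 × 76000 + 0.2 × 147400 = 24163.2 + 33440 + 29480 = 87083.2

$87,083.20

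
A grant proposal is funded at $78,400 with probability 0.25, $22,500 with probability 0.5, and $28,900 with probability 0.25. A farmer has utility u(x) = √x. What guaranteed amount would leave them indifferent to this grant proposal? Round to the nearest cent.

E[u] = 0.25·√78400 + 0.5·√22500 + 0.25·√28900 = 0.25·280 + 0.5·150 + 0.25·170 = 187.5
CE = (187.5)² = 35156.25

$35,156.25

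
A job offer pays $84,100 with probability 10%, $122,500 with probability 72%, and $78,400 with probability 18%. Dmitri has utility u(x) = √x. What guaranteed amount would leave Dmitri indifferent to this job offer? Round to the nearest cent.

$109,825.96

E[u] = 0.1·√84100 + 0.72·√122500 + 0.18·√78400 = 0.1·290 + 0.72·350 + 0.18·280 = 331.4
CE = (331.4)² = 109825.96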